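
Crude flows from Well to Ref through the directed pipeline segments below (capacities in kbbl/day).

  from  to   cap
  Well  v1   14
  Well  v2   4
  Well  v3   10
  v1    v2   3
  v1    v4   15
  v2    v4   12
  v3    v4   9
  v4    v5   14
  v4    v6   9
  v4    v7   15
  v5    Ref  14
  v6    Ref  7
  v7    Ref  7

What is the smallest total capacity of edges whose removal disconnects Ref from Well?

Augment Well→v1→v4→v5→Ref: bottleneck 14, flow now 14.
Augment Well→v2→v4→v6→Ref: bottleneck 4, flow now 18.
Augment Well→v3→v4→v6→Ref: bottleneck 3, flow now 21.
Augment Well→v3→v4→v7→Ref: bottleneck 6, flow now 27.
No augmenting path remains; maximum flow = 27.
By max-flow min-cut, the minimum cut capacity equals the max flow.
In the residual graph, reachable from Well: {Well, v3}.
Min-cut edges: Well→v1 (14), Well→v2 (4), v3→v4 (9); capacity 14 + 4 + 9 = 27.

27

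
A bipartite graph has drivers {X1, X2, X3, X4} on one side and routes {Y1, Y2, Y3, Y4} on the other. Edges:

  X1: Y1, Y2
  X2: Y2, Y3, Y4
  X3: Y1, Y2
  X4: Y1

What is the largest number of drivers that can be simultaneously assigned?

3

Unit-capacity flow: source→left, listed edges, right→sink; max matching = max flow.
Augmenting path X1→Y1 (+1); matched 1.
Augmenting path X2→Y2 (+1); matched 2.
Augmenting path X3→Y2→X2→Y3 (+1); matched 3.
No augmenting path remains; maximum matching = 3.
König certificate: {X2, Y1, Y2} is a vertex cover of size 3 (every listed pair touches it), so no matching can be larger.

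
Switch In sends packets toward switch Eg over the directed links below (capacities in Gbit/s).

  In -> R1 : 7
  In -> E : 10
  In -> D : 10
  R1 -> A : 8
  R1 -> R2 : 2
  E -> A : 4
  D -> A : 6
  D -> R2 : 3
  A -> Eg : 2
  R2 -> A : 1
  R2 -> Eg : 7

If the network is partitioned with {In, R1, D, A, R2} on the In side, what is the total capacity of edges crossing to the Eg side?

Edges leaving {In, R1, D, A, R2}: In→E (10), A→Eg (2), R2→Eg (7).
Cut capacity = 10 + 2 + 7 = 19.

19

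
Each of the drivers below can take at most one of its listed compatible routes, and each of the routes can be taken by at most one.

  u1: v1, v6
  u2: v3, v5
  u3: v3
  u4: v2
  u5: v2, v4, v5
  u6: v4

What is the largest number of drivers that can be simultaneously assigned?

5

Unit-capacity flow: source→left, listed edges, right→sink; max matching = max flow.
Augmenting path u1→v1 (+1); matched 1.
Augmenting path u2→v3 (+1); matched 2.
Augmenting path u4→v2 (+1); matched 3.
Augmenting path u5→v4 (+1); matched 4.
Augmenting path u3→v3→u2→v5 (+1); matched 5.
No augmenting path remains; maximum matching = 5.
König certificate: {u1, v2, v3, v4, v5} is a vertex cover of size 5 (every listed pair touches it), so no matching can be larger.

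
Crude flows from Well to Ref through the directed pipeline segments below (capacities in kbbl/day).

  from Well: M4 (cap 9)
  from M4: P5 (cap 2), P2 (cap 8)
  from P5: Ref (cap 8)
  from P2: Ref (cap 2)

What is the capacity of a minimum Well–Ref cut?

Augment Well→M4→P5→Ref: bottleneck 2, flow now 2.
Augment Well→M4→P2→Ref: bottleneck 2, flow now 4.
No augmenting path remains; maximum flow = 4.
By max-flow min-cut, the minimum cut capacity equals the max flow.
In the residual graph, reachable from Well: {Well, M4, P2}.
Min-cut edges: M4→P5 (2), P2→Ref (2); capacity 2 + 2 = 4.

4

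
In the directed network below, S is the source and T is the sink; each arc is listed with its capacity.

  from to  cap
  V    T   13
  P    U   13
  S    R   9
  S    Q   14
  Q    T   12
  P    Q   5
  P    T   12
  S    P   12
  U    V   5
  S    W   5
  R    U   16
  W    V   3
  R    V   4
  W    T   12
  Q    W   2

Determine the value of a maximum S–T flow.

Augment S→P→T: bottleneck 12, flow now 12.
Augment S→Q→T: bottleneck 12, flow now 24.
Augment S→W→T: bottleneck 5, flow now 29.
Augment S→Q→W→T: bottleneck 2, flow now 31.
Augment S→R→V→T: bottleneck 4, flow now 35.
Augment S→R→U→V→T: bottleneck 5, flow now 40.
No augmenting path remains; maximum flow = 40.
In the residual graph, reachable from S: {S}.
Min-cut edges: S→P (12), S→Q (14), S→R (9), S→W (5); capacity 12 + 14 + 9 + 5 = 40.
This cut is saturated, so no flow can exceed 40.

40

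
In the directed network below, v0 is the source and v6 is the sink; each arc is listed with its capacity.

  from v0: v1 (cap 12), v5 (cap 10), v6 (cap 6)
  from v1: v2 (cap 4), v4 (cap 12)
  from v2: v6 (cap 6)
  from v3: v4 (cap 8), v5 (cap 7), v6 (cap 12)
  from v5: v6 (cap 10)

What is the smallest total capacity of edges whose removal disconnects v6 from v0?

Augment v0→v6: bottleneck 6, flow now 6.
Augment v0→v5→v6: bottleneck 10, flow now 16.
Augment v0→v1→v2→v6: bottleneck 4, flow now 20.
No augmenting path remains; maximum flow = 20.
By max-flow min-cut, the minimum cut capacity equals the max flow.
In the residual graph, reachable from v0: {v0, v1, v4}.
Min-cut edges: v0→v5 (10), v0→v6 (6), v1→v2 (4); capacity 10 + 6 + 4 = 20.

20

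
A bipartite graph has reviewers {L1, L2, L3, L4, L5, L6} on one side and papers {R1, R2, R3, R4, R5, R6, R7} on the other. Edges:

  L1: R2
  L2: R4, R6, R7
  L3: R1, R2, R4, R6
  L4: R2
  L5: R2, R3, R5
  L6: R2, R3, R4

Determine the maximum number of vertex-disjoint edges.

5

Unit-capacity flow: source→left, listed edges, right→sink; max matching = max flow.
Augmenting path L1→R2 (+1); matched 1.
Augmenting path L2→R4 (+1); matched 2.
Augmenting path L3→R1 (+1); matched 3.
Augmenting path L5→R3 (+1); matched 4.
Augmenting path L6→R3→L5→R5 (+1); matched 5.
No augmenting path remains; maximum matching = 5.
König certificate: {L2, L3, L5, L6, R2} is a vertex cover of size 5 (every listed pair touches it), so no matching can be larger.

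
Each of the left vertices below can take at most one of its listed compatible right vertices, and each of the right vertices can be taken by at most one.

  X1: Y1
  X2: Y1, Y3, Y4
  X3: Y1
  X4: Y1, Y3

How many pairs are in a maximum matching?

3

Unit-capacity flow: source→left, listed edges, right→sink; max matching = max flow.
Augmenting path X1→Y1 (+1); matched 1.
Augmenting path X2→Y3 (+1); matched 2.
Augmenting path X4→Y3→X2→Y4 (+1); matched 3.
No augmenting path remains; maximum matching = 3.
König certificate: {X2, X4, Y1} is a vertex cover of size 3 (every listed pair touches it), so no matching can be larger.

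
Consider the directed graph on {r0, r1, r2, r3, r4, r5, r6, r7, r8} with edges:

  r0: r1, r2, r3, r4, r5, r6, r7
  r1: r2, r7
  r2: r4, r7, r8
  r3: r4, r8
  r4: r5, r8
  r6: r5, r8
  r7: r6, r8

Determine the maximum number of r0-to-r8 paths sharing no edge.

5

Assign every edge capacity 1; by Menger, the answer equals the max flow.
Path r0→r2→r8 (+1); total 1.
Path r0→r3→r8 (+1); total 2.
Path r0→r4→r8 (+1); total 3.
Path r0→r6→r8 (+1); total 4.
Path r0→r7→r8 (+1); total 5.
No residual r0→r8 path; max flow = 5.
Certifying cut of size 5: {r0→r3, r2→r8, r4→r8, r6→r8, r7→r8}.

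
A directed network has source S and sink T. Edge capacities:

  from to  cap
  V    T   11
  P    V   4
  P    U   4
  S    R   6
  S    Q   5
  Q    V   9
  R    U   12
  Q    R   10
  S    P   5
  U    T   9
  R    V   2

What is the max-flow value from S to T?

16

Augment S→P→U→T: bottleneck 4, flow now 4.
Augment S→P→V→T: bottleneck 1, flow now 5.
Augment S→Q→V→T: bottleneck 5, flow now 10.
Augment S→R→U→T: bottleneck 5, flow now 15.
Augment S→R→V→T: bottleneck 1, flow now 16.
No augmenting path remains; maximum flow = 16.
In the residual graph, reachable from S: {S}.
Min-cut edges: S→P (5), S→Q (5), S→R (6); capacity 5 + 5 + 6 = 16.
This cut is saturated, so no flow can exceed 16.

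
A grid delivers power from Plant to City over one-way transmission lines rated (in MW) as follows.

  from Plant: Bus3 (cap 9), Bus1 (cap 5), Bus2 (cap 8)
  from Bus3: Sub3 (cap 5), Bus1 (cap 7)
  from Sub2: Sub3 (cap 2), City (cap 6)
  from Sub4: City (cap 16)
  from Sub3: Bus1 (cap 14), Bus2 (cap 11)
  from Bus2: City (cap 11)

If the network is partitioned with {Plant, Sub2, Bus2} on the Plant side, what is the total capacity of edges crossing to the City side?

Edges leaving {Plant, Sub2, Bus2}: Plant→Bus3 (9), Plant→Bus1 (5), Sub2→Sub3 (2), Sub2→City (6), Bus2→City (11).
Cut capacity = 9 + 5 + 2 + 6 + 11 = 33.

33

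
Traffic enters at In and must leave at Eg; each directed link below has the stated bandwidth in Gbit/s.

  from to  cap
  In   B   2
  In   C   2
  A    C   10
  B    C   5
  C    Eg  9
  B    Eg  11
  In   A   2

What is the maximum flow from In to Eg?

Augment In→B→Eg: bottleneck 2, flow now 2.
Augment In→C→Eg: bottleneck 2, flow now 4.
Augment In→A→C→Eg: bottleneck 2, flow now 6.
No augmenting path remains; maximum flow = 6.
In the residual graph, reachable from In: {In}.
Min-cut edges: In→A (2), In→B (2), In→C (2); capacity 2 + 2 + 2 = 6.
This cut is saturated, so no flow can exceed 6.

6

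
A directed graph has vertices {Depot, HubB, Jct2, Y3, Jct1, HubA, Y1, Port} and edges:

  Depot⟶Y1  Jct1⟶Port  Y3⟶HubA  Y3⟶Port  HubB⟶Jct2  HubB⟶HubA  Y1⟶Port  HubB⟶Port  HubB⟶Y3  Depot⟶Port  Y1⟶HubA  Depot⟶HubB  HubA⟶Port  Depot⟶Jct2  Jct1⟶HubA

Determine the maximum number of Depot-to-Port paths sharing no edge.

Assign every edge capacity 1; by Menger, the answer equals the max flow.
Path Depot→Port (+1); total 1.
Path Depot→HubB→Port (+1); total 2.
Path Depot→Y1→Port (+1); total 3.
No residual Depot→Port path; max flow = 3.
Certifying cut of size 3: {Depot→HubB, Depot→Port, Depot→Y1}.

3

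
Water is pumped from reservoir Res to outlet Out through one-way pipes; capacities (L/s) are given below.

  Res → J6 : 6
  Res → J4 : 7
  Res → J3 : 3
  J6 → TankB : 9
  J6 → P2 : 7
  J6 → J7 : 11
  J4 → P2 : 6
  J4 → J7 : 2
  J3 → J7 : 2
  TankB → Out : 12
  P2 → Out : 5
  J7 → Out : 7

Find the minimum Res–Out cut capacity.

Augment Res→J6→TankB→Out: bottleneck 6, flow now 6.
Augment Res→J4→P2→Out: bottleneck 5, flow now 11.
Augment Res→J4→J7→Out: bottleneck 2, flow now 13.
Augment Res→J3→J7→Out: bottleneck 2, flow now 15.
No augmenting path remains; maximum flow = 15.
By max-flow min-cut, the minimum cut capacity equals the max flow.
In the residual graph, reachable from Res: {Res, J3}.
Min-cut edges: Res→J6 (6), Res→J4 (7), J3→J7 (2); capacity 6 + 7 + 2 = 15.

15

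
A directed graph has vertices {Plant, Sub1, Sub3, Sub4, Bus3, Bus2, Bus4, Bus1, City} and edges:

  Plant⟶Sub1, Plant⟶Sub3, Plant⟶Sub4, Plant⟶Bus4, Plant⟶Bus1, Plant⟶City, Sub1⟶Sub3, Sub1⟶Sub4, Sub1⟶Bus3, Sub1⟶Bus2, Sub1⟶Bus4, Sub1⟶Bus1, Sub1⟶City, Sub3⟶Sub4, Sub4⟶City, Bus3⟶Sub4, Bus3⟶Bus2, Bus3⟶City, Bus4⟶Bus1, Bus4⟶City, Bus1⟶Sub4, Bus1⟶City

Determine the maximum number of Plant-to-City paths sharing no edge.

Assign every edge capacity 1; by Menger, the answer equals the max flow.
Path Plant→City (+1); total 1.
Path Plant→Sub1→City (+1); total 2.
Path Plant→Sub4→City (+1); total 3.
Path Plant→Bus4→City (+1); total 4.
Path Plant→Bus1→City (+1); total 5.
No residual Plant→City path; max flow = 5.
Certifying cut of size 5: {Plant→Bus1, Plant→Bus4, Plant→City, Plant→Sub1, Sub4→City}.

5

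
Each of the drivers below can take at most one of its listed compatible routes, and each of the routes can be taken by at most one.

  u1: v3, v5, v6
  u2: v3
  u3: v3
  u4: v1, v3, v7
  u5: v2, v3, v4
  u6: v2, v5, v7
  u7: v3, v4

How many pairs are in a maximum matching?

Unit-capacity flow: source→left, listed edges, right→sink; max matching = max flow.
Augmenting path u1→v3 (+1); matched 1.
Augmenting path u4→v1 (+1); matched 2.
Augmenting path u5→v2 (+1); matched 3.
Augmenting path u6→v5 (+1); matched 4.
Augmenting path u7→v4 (+1); matched 5.
Augmenting path u2→v3→u1→v6 (+1); matched 6.
No augmenting path remains; maximum matching = 6.
König certificate: {u1, u4, u5, u6, u7, v3} is a vertex cover of size 6 (every listed pair touches it), so no matching can be larger.

6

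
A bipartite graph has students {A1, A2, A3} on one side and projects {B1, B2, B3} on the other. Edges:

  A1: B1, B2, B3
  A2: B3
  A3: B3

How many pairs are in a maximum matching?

2

Unit-capacity flow: source→left, listed edges, right→sink; max matching = max flow.
Augmenting path A1→B1 (+1); matched 1.
Augmenting path A2→B3 (+1); matched 2.
No augmenting path remains; maximum matching = 2.
König certificate: {A1, B3} is a vertex cover of size 2 (every listed pair touches it), so no matching can be larger.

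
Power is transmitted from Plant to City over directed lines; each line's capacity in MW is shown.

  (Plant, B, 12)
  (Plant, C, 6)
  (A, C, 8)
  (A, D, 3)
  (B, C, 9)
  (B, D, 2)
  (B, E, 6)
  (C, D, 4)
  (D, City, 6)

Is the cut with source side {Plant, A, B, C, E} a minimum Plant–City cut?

Given cut capacity: 3 + 2 + 4 = 9.
Augment Plant→B→D→City: bottleneck 2, flow now 2.
Augment Plant→C→D→City: bottleneck 4, flow now 6.
No augmenting path remains; maximum flow = 6.
In the residual graph, reachable from Plant: {Plant, B, C, E}.
Min-cut edges: B→D (2), C→D (4); capacity 2 + 4 = 6.
Cut capacity 9 exceeds the max flow 6, so it is not minimum.

No — its capacity is 9, but the minimum cut has capacity 6.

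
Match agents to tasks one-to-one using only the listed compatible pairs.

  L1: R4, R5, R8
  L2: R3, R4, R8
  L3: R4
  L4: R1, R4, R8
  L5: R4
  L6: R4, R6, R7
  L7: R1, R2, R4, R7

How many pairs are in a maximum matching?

Unit-capacity flow: source→left, listed edges, right→sink; max matching = max flow.
Augmenting path L1→R4 (+1); matched 1.
Augmenting path L2→R3 (+1); matched 2.
Augmenting path L4→R1 (+1); matched 3.
Augmenting path L6→R6 (+1); matched 4.
Augmenting path L7→R2 (+1); matched 5.
Augmenting path L3→R4→L1→R5 (+1); matched 6.
No augmenting path remains; maximum matching = 6.
König certificate: {L1, L2, L4, L6, L7, R4} is a vertex cover of size 6 (every listed pair touches it), so no matching can be larger.

6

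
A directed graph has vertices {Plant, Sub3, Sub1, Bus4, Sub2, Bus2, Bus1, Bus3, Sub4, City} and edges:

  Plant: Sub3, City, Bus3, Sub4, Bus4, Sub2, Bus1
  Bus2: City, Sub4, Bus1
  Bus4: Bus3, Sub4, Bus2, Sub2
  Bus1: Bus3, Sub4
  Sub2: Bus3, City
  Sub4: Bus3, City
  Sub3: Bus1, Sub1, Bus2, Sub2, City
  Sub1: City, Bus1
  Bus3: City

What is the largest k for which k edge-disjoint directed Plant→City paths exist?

Assign every edge capacity 1; by Menger, the answer equals the max flow.
Path Plant→City (+1); total 1.
Path Plant→Sub3→City (+1); total 2.
Path Plant→Sub2→City (+1); total 3.
Path Plant→Bus3→City (+1); total 4.
Path Plant→Sub4→City (+1); total 5.
Path Plant→Bus4→Bus2→City (+1); total 6.
No residual Plant→City path; max flow = 6.
Certifying cut of size 6: {Bus3→City, Plant→Bus4, Plant→City, Plant→Sub2, Plant→Sub3, Sub4→City}.

6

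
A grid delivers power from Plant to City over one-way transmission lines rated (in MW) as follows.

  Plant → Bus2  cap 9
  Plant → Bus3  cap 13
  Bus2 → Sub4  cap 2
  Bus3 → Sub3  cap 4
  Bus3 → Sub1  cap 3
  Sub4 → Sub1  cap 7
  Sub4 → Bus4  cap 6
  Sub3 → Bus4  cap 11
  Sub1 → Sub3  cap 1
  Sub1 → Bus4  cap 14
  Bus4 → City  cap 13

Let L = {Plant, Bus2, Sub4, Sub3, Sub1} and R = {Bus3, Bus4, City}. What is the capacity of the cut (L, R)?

44

Edges leaving {Plant, Bus2, Sub4, Sub3, Sub1}: Plant→Bus3 (13), Sub4→Bus4 (6), Sub3→Bus4 (11), Sub1→Bus4 (14).
Cut capacity = 13 + 6 + 11 + 14 = 44.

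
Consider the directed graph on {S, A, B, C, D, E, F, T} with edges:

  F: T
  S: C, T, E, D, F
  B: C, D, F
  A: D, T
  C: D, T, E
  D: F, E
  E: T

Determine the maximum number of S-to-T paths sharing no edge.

Assign every edge capacity 1; by Menger, the answer equals the max flow.
Path S→T (+1); total 1.
Path S→C→T (+1); total 2.
Path S→E→T (+1); total 3.
Path S→F→T (+1); total 4.
No residual S→T path; max flow = 4.
Certifying cut of size 4: {E→T, F→T, S→C, S→T}.

4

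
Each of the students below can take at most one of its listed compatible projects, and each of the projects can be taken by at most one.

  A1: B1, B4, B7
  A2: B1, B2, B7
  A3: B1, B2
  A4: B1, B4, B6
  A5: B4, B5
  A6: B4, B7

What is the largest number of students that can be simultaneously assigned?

6

Unit-capacity flow: source→left, listed edges, right→sink; max matching = max flow.
Augmenting path A1→B1 (+1); matched 1.
Augmenting path A2→B2 (+1); matched 2.
Augmenting path A4→B4 (+1); matched 3.
Augmenting path A5→B5 (+1); matched 4.
Augmenting path A6→B7 (+1); matched 5.
Augmenting path A3→B1→A1→B4→A4→B6 (+1); matched 6.
No augmenting path remains; maximum matching = 6.
König certificate: {A1, A2, A3, A4, A5, A6} is a vertex cover of size 6 (every listed pair touches it), so no matching can be larger.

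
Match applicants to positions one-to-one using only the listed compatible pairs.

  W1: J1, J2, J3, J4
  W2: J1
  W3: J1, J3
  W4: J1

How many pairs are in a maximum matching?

Unit-capacity flow: source→left, listed edges, right→sink; max matching = max flow.
Augmenting path W1→J1 (+1); matched 1.
Augmenting path W3→J3 (+1); matched 2.
Augmenting path W2→J1→W1→J2 (+1); matched 3.
No augmenting path remains; maximum matching = 3.
König certificate: {W1, W3, J1} is a vertex cover of size 3 (every listed pair touches it), so no matching can be larger.

3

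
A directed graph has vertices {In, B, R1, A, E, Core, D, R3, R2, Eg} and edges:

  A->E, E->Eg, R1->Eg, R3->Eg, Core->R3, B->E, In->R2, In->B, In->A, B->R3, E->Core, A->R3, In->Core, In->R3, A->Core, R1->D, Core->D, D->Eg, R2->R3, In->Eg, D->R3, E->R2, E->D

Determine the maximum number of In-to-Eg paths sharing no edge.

4

Assign every edge capacity 1; by Menger, the answer equals the max flow.
Path In→Eg (+1); total 1.
Path In→R3→Eg (+1); total 2.
Path In→B→E→Eg (+1); total 3.
Path In→Core→D→Eg (+1); total 4.
No residual In→Eg path; max flow = 4.
Certifying cut of size 4: {D→Eg, E→Eg, In→Eg, R3→Eg}.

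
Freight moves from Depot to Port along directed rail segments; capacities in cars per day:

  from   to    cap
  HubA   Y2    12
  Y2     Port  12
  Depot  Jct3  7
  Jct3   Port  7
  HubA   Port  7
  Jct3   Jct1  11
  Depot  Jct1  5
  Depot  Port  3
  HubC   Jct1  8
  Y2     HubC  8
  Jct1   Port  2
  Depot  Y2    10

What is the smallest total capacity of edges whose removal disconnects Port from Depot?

Augment Depot→Port: bottleneck 3, flow now 3.
Augment Depot→Jct3→Port: bottleneck 7, flow now 10.
Augment Depot→Y2→Port: bottleneck 10, flow now 20.
Augment Depot→Jct1→Port: bottleneck 2, flow now 22.
No augmenting path remains; maximum flow = 22.
By max-flow min-cut, the minimum cut capacity equals the max flow.
In the residual graph, reachable from Depot: {Depot, Jct1}.
Min-cut edges: Depot→Jct3 (7), Depot→Y2 (10), Depot→Port (3), Jct1→Port (2); capacity 7 + 10 + 3 + 2 = 22.

22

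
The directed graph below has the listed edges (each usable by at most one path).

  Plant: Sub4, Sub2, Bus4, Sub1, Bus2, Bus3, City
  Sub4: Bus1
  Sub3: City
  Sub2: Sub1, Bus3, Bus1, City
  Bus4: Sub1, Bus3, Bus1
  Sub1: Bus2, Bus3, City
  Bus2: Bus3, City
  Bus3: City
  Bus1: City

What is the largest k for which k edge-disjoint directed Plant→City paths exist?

Assign every edge capacity 1; by Menger, the answer equals the max flow.
Path Plant→City (+1); total 1.
Path Plant→Sub2→City (+1); total 2.
Path Plant→Sub1→City (+1); total 3.
Path Plant→Bus2→City (+1); total 4.
Path Plant→Bus3→City (+1); total 5.
Path Plant→Sub4→Bus1→City (+1); total 6.
No residual Plant→City path; max flow = 6.
Certifying cut of size 6: {Bus1→City, Bus2→City, Bus3→City, Plant→City, Plant→Sub2, Sub1→City}.

6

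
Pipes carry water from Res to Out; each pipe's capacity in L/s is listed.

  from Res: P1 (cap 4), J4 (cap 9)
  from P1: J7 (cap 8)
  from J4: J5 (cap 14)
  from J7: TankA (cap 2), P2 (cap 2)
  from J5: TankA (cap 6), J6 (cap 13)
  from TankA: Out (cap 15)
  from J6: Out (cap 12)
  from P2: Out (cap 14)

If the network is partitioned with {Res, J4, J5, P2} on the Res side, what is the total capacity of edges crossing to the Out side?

Edges leaving {Res, J4, J5, P2}: Res→P1 (4), J5→TankA (6), J5→J6 (13), P2→Out (14).
Cut capacity = 4 + 6 + 13 + 14 = 37.

37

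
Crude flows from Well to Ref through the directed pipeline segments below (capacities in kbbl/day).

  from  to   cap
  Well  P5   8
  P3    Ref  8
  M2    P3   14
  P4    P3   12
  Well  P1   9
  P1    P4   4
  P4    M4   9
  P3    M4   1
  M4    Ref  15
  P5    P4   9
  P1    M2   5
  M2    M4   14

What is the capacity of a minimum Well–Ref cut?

Augment Well→P5→P4→M4→Ref: bottleneck 8, flow now 8.
Augment Well→P1→M2→M4→Ref: bottleneck 5, flow now 13.
Augment Well→P1→P4→M4→Ref: bottleneck 1, flow now 14.
Augment Well→P1→P4→P3→Ref: bottleneck 3, flow now 17.
No augmenting path remains; maximum flow = 17.
By max-flow min-cut, the minimum cut capacity equals the max flow.
In the residual graph, reachable from Well: {Well}.
Min-cut edges: Well→P5 (8), Well→P1 (9); capacity 8 + 9 = 17.

17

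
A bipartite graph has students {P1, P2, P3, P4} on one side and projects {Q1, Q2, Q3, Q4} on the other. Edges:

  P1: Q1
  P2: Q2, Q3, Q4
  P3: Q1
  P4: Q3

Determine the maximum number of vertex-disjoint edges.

3

Unit-capacity flow: source→left, listed edges, right→sink; max matching = max flow.
Augmenting path P1→Q1 (+1); matched 1.
Augmenting path P2→Q2 (+1); matched 2.
Augmenting path P4→Q3 (+1); matched 3.
No augmenting path remains; maximum matching = 3.
König certificate: {P2, P4, Q1} is a vertex cover of size 3 (every listed pair touches it), so no matching can be larger.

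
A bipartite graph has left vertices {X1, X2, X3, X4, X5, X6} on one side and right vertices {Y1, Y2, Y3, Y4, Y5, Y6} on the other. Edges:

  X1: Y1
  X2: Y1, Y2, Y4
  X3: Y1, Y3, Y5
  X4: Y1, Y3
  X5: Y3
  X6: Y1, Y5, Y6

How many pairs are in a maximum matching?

5

Unit-capacity flow: source→left, listed edges, right→sink; max matching = max flow.
Augmenting path X1→Y1 (+1); matched 1.
Augmenting path X2→Y2 (+1); matched 2.
Augmenting path X3→Y3 (+1); matched 3.
Augmenting path X6→Y5 (+1); matched 4.
Augmenting path X4→Y3→X3→Y5→X6→Y6 (+1); matched 5.
No augmenting path remains; maximum matching = 5.
König certificate: {X2, X3, X6, Y1, Y3} is a vertex cover of size 5 (every listed pair touches it), so no matching can be larger.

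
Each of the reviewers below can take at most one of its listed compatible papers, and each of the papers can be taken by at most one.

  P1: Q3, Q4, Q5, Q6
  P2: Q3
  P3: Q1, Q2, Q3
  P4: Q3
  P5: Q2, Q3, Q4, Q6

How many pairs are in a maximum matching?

Unit-capacity flow: source→left, listed edges, right→sink; max matching = max flow.
Augmenting path P1→Q3 (+1); matched 1.
Augmenting path P3→Q1 (+1); matched 2.
Augmenting path P5→Q2 (+1); matched 3.
Augmenting path P2→Q3→P1→Q4 (+1); matched 4.
No augmenting path remains; maximum matching = 4.
König certificate: {P1, P3, P5, Q3} is a vertex cover of size 4 (every listed pair touches it), so no matching can be larger.

4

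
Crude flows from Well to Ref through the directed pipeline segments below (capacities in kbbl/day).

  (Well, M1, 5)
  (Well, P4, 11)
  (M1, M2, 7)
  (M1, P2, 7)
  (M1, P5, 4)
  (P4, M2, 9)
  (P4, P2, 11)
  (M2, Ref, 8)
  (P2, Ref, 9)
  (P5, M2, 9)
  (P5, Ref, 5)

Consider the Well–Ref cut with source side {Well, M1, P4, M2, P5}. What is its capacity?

31

Edges leaving {Well, M1, P4, M2, P5}: M1→P2 (7), P4→P2 (11), M2→Ref (8), P5→Ref (5).
Cut capacity = 7 + 11 + 8 + 5 = 31.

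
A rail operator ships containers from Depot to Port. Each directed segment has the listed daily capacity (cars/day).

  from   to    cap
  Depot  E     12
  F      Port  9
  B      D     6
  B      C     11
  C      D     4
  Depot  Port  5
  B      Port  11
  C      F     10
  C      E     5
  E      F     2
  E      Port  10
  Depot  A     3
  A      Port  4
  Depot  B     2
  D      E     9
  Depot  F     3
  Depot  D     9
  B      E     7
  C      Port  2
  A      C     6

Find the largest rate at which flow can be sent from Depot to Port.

25

Augment Depot→Port: bottleneck 5, flow now 5.
Augment Depot→A→Port: bottleneck 3, flow now 8.
Augment Depot→B→Port: bottleneck 2, flow now 10.
Augment Depot→E→Port: bottleneck 10, flow now 20.
Augment Depot→F→Port: bottleneck 3, flow now 23.
Augment Depot→E→F→Port: bottleneck 2, flow now 25.
No augmenting path remains; maximum flow = 25.
In the residual graph, reachable from Depot: {Depot, D, E}.
Min-cut edges: Depot→A (3), Depot→B (2), Depot→F (3), Depot→Port (5), E→F (2), E→Port (10); capacity 3 + 2 + 3 + 5 + 2 + 10 = 25.
This cut is saturated, so no flow can exceed 25.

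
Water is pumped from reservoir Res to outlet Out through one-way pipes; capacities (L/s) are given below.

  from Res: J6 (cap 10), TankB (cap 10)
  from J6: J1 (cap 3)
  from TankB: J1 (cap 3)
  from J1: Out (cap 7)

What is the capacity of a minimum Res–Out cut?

6

Augment Res→J6→J1→Out: bottleneck 3, flow now 3.
Augment Res→TankB→J1→Out: bottleneck 3, flow now 6.
No augmenting path remains; maximum flow = 6.
By max-flow min-cut, the minimum cut capacity equals the max flow.
In the residual graph, reachable from Res: {Res, J6, TankB}.
Min-cut edges: J6→J1 (3), TankB→J1 (3); capacity 3 + 3 = 6.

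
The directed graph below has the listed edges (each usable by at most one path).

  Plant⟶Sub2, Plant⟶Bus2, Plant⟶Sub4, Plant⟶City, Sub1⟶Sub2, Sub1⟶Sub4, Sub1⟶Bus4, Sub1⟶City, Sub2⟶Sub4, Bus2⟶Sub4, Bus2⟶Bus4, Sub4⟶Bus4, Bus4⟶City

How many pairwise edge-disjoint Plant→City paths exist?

2

Assign every edge capacity 1; by Menger, the answer equals the max flow.
Path Plant→City (+1); total 1.
Path Plant→Bus2→Bus4→City (+1); total 2.
No residual Plant→City path; max flow = 2.
Certifying cut of size 2: {Bus4→City, Plant→City}.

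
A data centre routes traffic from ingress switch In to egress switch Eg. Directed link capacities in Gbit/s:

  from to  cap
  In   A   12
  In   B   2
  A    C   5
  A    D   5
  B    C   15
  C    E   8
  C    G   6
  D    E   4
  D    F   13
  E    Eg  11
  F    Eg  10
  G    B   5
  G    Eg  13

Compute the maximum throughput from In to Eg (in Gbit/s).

12

Augment In→A→C→E→Eg: bottleneck 5, flow now 5.
Augment In→A→D→E→Eg: bottleneck 4, flow now 9.
Augment In→A→D→F→Eg: bottleneck 1, flow now 10.
Augment In→B→C→E→Eg: bottleneck 2, flow now 12.
No augmenting path remains; maximum flow = 12.
In the residual graph, reachable from In: {In, A}.
Min-cut edges: In→B (2), A→C (5), A→D (5); capacity 2 + 5 + 5 = 12.
This cut is saturated, so no flow can exceed 12.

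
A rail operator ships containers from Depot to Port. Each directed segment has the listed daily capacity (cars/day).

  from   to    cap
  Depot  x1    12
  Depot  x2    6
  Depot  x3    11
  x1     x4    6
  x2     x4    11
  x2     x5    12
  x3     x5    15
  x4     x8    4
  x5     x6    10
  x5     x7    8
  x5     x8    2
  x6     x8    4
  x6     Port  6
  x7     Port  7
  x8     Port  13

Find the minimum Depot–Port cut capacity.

21

Augment Depot→x1→x4→x8→Port: bottleneck 4, flow now 4.
Augment Depot→x2→x5→x6→Port: bottleneck 6, flow now 10.
Augment Depot→x3→x5→x7→Port: bottleneck 7, flow now 17.
Augment Depot→x3→x5→x8→Port: bottleneck 2, flow now 19.
Augment Depot→x3→x5→x6→x8→Port: bottleneck 2, flow now 21.
No augmenting path remains; maximum flow = 21.
By max-flow min-cut, the minimum cut capacity equals the max flow.
In the residual graph, reachable from Depot: {Depot, x1, x4}.
Min-cut edges: Depot→x2 (6), Depot→x3 (11), x4→x8 (4); capacity 6 + 11 + 4 = 21.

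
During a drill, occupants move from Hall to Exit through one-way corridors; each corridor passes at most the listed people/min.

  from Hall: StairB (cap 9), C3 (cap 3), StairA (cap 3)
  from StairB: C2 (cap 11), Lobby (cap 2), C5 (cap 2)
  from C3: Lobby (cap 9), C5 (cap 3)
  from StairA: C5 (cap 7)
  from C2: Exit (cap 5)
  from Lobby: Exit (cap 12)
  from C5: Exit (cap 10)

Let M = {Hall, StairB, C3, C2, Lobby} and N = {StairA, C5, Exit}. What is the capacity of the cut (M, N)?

Edges leaving {Hall, StairB, C3, C2, Lobby}: Hall→StairA (3), StairB→C5 (2), C3→C5 (3), C2→Exit (5), Lobby→Exit (12).
Cut capacity = 3 + 2 + 3 + 5 + 12 = 25.

25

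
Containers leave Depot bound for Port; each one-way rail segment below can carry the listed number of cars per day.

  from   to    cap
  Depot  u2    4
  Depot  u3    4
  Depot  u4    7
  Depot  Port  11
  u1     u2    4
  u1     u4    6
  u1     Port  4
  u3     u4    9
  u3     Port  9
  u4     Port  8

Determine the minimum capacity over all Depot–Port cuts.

22

Augment Depot→Port: bottleneck 11, flow now 11.
Augment Depot→u3→Port: bottleneck 4, flow now 15.
Augment Depot→u4→Port: bottleneck 7, flow now 22.
No augmenting path remains; maximum flow = 22.
By max-flow min-cut, the minimum cut capacity equals the max flow.
In the residual graph, reachable from Depot: {Depot, u2}.
Min-cut edges: Depot→u3 (4), Depot→u4 (7), Depot→Port (11); capacity 4 + 7 + 11 = 22.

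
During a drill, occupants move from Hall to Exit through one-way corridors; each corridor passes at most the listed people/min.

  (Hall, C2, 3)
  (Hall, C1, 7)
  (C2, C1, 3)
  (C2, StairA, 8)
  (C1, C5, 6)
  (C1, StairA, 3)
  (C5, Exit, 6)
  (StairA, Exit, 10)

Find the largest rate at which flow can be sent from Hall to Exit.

Augment Hall→C2→StairA→Exit: bottleneck 3, flow now 3.
Augment Hall→C1→C5→Exit: bottleneck 6, flow now 9.
Augment Hall→C1→StairA→Exit: bottleneck 1, flow now 10.
No augmenting path remains; maximum flow = 10.
In the residual graph, reachable from Hall: {Hall}.
Min-cut edges: Hall→C2 (3), Hall→C1 (7); capacity 3 + 7 = 10.
This cut is saturated, so no flow can exceed 10.

10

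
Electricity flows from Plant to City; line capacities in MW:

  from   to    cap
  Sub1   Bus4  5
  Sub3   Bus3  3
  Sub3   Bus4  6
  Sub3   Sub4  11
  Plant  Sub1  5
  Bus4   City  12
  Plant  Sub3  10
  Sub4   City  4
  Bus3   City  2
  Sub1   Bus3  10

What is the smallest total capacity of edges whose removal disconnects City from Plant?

Augment Plant→Sub1→Bus3→City: bottleneck 2, flow now 2.
Augment Plant→Sub1→Bus4→City: bottleneck 3, flow now 5.
Augment Plant→Sub3→Sub4→City: bottleneck 4, flow now 9.
Augment Plant→Sub3→Bus4→City: bottleneck 6, flow now 15.
No augmenting path remains; maximum flow = 15.
By max-flow min-cut, the minimum cut capacity equals the max flow.
In the residual graph, reachable from Plant: {Plant}.
Min-cut edges: Plant→Sub1 (5), Plant→Sub3 (10); capacity 5 + 10 = 15.

15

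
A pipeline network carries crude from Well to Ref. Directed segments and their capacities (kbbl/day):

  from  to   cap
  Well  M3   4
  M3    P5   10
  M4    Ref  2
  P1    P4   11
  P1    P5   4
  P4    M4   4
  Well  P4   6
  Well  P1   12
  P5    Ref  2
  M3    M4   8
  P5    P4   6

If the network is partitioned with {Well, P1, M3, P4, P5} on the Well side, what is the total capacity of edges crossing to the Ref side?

Edges leaving {Well, P1, M3, P4, P5}: M3→M4 (8), P4→M4 (4), P5→Ref (2).
Cut capacity = 8 + 4 + 2 = 14.

14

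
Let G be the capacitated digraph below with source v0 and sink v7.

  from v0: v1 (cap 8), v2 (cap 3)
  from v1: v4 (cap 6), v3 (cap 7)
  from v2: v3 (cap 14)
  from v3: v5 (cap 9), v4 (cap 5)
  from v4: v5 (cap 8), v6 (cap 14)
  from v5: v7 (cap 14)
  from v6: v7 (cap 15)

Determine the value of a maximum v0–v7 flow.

Augment v0→v1→v3→v5→v7: bottleneck 7, flow now 7.
Augment v0→v1→v4→v5→v7: bottleneck 1, flow now 8.
Augment v0→v2→v3→v5→v7: bottleneck 2, flow now 10.
Augment v0→v2→v3→v4→v5→v7: bottleneck 1, flow now 11.
No augmenting path remains; maximum flow = 11.
In the residual graph, reachable from v0: {v0}.
Min-cut edges: v0→v1 (8), v0→v2 (3); capacity 8 + 3 = 11.
This cut is saturated, so no flow can exceed 11.

11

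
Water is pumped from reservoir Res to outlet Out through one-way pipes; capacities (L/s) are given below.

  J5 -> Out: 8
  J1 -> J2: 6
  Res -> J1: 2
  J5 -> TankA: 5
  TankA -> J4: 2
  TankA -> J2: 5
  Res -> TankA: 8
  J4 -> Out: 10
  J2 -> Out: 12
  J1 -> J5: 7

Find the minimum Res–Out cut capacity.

9

Augment Res→TankA→J2→Out: bottleneck 5, flow now 5.
Augment Res→TankA→J4→Out: bottleneck 2, flow now 7.
Augment Res→J1→J5→Out: bottleneck 2, flow now 9.
No augmenting path remains; maximum flow = 9.
By max-flow min-cut, the minimum cut capacity equals the max flow.
In the residual graph, reachable from Res: {Res, TankA}.
Min-cut edges: Res→J1 (2), TankA→J2 (5), TankA→J4 (2); capacity 2 + 5 + 2 = 9.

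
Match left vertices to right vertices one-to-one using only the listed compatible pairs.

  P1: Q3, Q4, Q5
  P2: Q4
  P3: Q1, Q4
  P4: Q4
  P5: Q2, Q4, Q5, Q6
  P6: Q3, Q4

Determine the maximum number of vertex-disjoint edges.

Unit-capacity flow: source→left, listed edges, right→sink; max matching = max flow.
Augmenting path P1→Q3 (+1); matched 1.
Augmenting path P2→Q4 (+1); matched 2.
Augmenting path P3→Q1 (+1); matched 3.
Augmenting path P5→Q2 (+1); matched 4.
Augmenting path P6→Q3→P1→Q5 (+1); matched 5.
No augmenting path remains; maximum matching = 5.
König certificate: {P1, P3, P5, P6, Q4} is a vertex cover of size 5 (every listed pair touches it), so no matching can be larger.

5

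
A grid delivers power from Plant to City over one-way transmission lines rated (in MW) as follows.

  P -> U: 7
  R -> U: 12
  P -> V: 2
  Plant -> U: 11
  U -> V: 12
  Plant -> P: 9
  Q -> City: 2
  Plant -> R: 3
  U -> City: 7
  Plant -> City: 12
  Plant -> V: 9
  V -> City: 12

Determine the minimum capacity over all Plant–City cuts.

31

Augment Plant→City: bottleneck 12, flow now 12.
Augment Plant→U→City: bottleneck 7, flow now 19.
Augment Plant→V→City: bottleneck 9, flow now 28.
Augment Plant→P→V→City: bottleneck 2, flow now 30.
Augment Plant→U→V→City: bottleneck 1, flow now 31.
No augmenting path remains; maximum flow = 31.
By max-flow min-cut, the minimum cut capacity equals the max flow.
In the residual graph, reachable from Plant: {Plant, P, R, U, V}.
Min-cut edges: Plant→City (12), U→City (7), V→City (12); capacity 12 + 7 + 12 = 31.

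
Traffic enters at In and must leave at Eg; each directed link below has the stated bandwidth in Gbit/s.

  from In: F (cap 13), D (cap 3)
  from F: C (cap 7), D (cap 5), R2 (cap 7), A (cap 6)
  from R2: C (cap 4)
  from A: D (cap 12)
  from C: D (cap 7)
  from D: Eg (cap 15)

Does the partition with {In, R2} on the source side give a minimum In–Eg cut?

Given cut capacity: 13 + 3 + 4 = 20.
Augment In→D→Eg: bottleneck 3, flow now 3.
Augment In→F→D→Eg: bottleneck 5, flow now 8.
Augment In→F→A→D→Eg: bottleneck 6, flow now 14.
Augment In→F→C→D→Eg: bottleneck 1, flow now 15.
No augmenting path remains; maximum flow = 15.
In the residual graph, reachable from In: {In, F, R2, A, C, D}.
Min-cut edges: D→Eg (15); capacity 15 = 15.
Cut capacity 20 exceeds the max flow 15, so it is not minimum.

No — its capacity is 20, but the minimum cut has capacity 15.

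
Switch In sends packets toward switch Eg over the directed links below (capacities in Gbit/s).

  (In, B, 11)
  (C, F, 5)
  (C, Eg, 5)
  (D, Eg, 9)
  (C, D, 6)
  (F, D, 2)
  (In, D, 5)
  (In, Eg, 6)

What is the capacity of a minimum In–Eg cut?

11

Augment In→Eg: bottleneck 6, flow now 6.
Augment In→D→Eg: bottleneck 5, flow now 11.
No augmenting path remains; maximum flow = 11.
By max-flow min-cut, the minimum cut capacity equals the max flow.
In the residual graph, reachable from In: {In, B}.
Min-cut edges: In→D (5), In→Eg (6); capacity 5 + 6 = 11.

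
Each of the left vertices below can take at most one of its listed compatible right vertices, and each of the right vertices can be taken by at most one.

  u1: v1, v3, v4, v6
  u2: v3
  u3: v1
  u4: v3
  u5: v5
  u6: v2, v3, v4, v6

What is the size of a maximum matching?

Unit-capacity flow: source→left, listed edges, right→sink; max matching = max flow.
Augmenting path u1→v1 (+1); matched 1.
Augmenting path u2→v3 (+1); matched 2.
Augmenting path u5→v5 (+1); matched 3.
Augmenting path u6→v2 (+1); matched 4.
Augmenting path u3→v1→u1→v4 (+1); matched 5.
No augmenting path remains; maximum matching = 5.
König certificate: {u1, u3, u5, u6, v3} is a vertex cover of size 5 (every listed pair touches it), so no matching can be larger.

5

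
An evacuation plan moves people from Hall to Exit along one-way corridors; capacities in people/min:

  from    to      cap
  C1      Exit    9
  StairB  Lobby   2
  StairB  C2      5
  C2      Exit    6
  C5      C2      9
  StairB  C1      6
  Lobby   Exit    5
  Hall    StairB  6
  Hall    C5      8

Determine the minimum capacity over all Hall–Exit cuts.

12

Augment Hall→StairB→Lobby→Exit: bottleneck 2, flow now 2.
Augment Hall→StairB→C2→Exit: bottleneck 4, flow now 6.
Augment Hall→C5→C2→Exit: bottleneck 2, flow now 8.
Augment Hall→C5→C2→StairB→C1→Exit: bottleneck 4, flow now 12. (uses reverse residual edge)
No augmenting path remains; maximum flow = 12.
By max-flow min-cut, the minimum cut capacity equals the max flow.
In the residual graph, reachable from Hall: {Hall, C5, C2}.
Min-cut edges: Hall→StairB (6), C2→Exit (6); capacity 6 + 6 = 12.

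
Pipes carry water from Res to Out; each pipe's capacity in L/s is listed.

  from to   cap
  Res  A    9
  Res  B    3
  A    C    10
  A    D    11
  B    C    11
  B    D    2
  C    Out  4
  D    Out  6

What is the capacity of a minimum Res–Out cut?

10

Augment Res→A→C→Out: bottleneck 4, flow now 4.
Augment Res→A→D→Out: bottleneck 5, flow now 9.
Augment Res→B→D→Out: bottleneck 1, flow now 10.
No augmenting path remains; maximum flow = 10.
By max-flow min-cut, the minimum cut capacity equals the max flow.
In the residual graph, reachable from Res: {Res, A, B, C, D}.
Min-cut edges: C→Out (4), D→Out (6); capacity 4 + 6 = 10.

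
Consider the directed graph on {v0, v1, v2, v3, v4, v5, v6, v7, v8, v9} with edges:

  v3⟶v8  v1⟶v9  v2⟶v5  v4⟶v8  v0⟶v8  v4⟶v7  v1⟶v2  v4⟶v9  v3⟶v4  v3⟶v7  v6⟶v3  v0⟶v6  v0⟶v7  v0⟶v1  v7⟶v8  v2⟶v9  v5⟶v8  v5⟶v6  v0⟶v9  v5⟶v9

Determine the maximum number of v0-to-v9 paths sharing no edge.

Assign every edge capacity 1; by Menger, the answer equals the max flow.
Path v0→v9 (+1); total 1.
Path v0→v1→v9 (+1); total 2.
Path v0→v6→v3→v4→v9 (+1); total 3.
No residual v0→v9 path; max flow = 3.
Certifying cut of size 3: {v0→v1, v0→v6, v0→v9}.

3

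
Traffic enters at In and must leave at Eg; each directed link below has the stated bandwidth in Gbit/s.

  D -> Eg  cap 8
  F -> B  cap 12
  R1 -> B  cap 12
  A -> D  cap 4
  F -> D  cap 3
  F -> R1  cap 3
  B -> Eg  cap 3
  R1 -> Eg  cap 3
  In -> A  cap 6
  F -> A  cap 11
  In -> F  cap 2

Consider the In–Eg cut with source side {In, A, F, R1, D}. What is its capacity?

35

Edges leaving {In, A, F, R1, D}: F→B (12), R1→B (12), R1→Eg (3), D→Eg (8).
Cut capacity = 12 + 12 + 3 + 8 = 35.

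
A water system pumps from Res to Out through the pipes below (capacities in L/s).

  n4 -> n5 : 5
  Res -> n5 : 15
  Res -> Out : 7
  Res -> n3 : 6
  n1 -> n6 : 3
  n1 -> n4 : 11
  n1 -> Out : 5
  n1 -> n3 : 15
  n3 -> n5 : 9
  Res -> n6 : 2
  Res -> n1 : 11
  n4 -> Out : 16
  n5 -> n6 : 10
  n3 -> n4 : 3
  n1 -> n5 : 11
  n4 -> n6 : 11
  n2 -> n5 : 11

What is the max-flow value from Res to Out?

Augment Res→Out: bottleneck 7, flow now 7.
Augment Res→n1→Out: bottleneck 5, flow now 12.
Augment Res→n1→n4→Out: bottleneck 6, flow now 18.
Augment Res→n3→n4→Out: bottleneck 3, flow now 21.
No augmenting path remains; maximum flow = 21.
In the residual graph, reachable from Res: {Res, n3, n5, n6}.
Min-cut edges: Res→n1 (11), Res→Out (7), n3→n4 (3); capacity 11 + 7 + 3 = 21.
This cut is saturated, so no flow can exceed 21.

21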